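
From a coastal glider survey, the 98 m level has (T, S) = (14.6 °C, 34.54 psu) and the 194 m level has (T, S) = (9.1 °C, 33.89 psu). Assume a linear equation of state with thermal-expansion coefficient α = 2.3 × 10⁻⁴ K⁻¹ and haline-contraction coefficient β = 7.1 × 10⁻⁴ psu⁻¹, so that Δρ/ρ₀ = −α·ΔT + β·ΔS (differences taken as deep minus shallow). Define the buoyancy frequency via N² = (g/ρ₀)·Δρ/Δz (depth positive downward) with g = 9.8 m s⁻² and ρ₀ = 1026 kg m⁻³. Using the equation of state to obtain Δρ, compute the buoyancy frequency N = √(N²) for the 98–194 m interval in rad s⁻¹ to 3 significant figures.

9.06 × 10⁻³ rad s⁻¹

ΔT = -5.5 K, ΔS = -0.65 psu (deep − shallow).
Δρ/ρ₀ = −αΔT + βΔS = 1.265 × 10⁻³ − 4.615 × 10⁻⁴ = 8.035 × 10⁻⁴, so Δρ ≈ 0.8244 kg m⁻³.
N² = (g/ρ₀)·Δρ/Δz = g·(Δρ/ρ₀)/Δz = 9.8 × 8.035 × 10⁻⁴ / 96 = 8.2024 × 10⁻⁵ s⁻².
N = √(8.2024 × 10⁻⁵) = 9.0567 × 10⁻³ rad s⁻¹ ≈ 9.06 × 10⁻³ rad s⁻¹.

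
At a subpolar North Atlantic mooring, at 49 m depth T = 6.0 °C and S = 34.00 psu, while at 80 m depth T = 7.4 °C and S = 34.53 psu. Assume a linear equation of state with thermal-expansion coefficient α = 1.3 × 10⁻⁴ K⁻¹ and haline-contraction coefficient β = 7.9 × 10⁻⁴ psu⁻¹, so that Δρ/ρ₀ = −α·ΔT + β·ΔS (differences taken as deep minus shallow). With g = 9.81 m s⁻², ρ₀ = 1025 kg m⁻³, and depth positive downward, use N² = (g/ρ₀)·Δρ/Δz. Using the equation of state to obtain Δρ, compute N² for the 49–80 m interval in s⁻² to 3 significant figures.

ΔT = +1.4 K, ΔS = +0.53 psu (deep − shallow).
Δρ/ρ₀ = −αΔT + βΔS = -1.82 × 10⁻⁴ + 4.187 × 10⁻⁴ = 2.367 × 10⁻⁴, so Δρ ≈ 0.2426 kg m⁻³.
N² = (g/ρ₀)·Δρ/Δz = g·(Δρ/ρ₀)/Δz = 9.81 × 2.367 × 10⁻⁴ / 31 = 7.4904 × 10⁻⁵ s⁻² ≈ 7.49 × 10⁻⁵ s⁻².

7.49 × 10⁻⁵ s⁻²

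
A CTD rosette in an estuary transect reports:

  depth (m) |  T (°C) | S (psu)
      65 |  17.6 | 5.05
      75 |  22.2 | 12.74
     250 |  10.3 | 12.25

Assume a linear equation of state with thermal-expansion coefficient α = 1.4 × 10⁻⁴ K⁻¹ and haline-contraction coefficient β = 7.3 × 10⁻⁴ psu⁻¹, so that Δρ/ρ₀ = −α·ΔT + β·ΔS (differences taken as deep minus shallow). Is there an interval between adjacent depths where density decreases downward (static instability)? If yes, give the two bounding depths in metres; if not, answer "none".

Evaluate Δρ/ρ₀ = −αΔT + βΔS across each adjacent pair:
  65–75 m: −αΔT+βΔS = −(1.4 × 10⁻⁴)(+4.6)+(7.3 × 10⁻⁴)(+7.69) = 5.0 × 10⁻³ → stable
  75–250 m: −αΔT+βΔS = −(1.4 × 10⁻⁴)(-11.9)+(7.3 × 10⁻⁴)(-0.49) = 1.3 × 10⁻³ → stable
Every interval has Δρ > 0: the column is stably stratified throughout.

none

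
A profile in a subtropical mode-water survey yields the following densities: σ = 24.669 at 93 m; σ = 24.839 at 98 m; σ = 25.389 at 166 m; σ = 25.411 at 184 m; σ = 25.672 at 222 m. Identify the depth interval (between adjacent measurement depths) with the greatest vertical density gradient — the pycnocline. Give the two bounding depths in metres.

93–98 m

Compute the density gradient over each adjacent pair:
  93–98 m: Δρ/Δz = 0.170/5 = 0.034 kg m⁻⁴
  98–166 m: Δρ/Δz = 0.550/68 = 8.1 × 10⁻³ kg m⁻⁴
  166–184 m: Δρ/Δz = 0.022/18 = 1.2 × 10⁻³ kg m⁻⁴
  184–222 m: Δρ/Δz = 0.261/38 = 6.9 × 10⁻³ kg m⁻⁴
The largest gradient is in the 93–98 m interval — the pycnocline.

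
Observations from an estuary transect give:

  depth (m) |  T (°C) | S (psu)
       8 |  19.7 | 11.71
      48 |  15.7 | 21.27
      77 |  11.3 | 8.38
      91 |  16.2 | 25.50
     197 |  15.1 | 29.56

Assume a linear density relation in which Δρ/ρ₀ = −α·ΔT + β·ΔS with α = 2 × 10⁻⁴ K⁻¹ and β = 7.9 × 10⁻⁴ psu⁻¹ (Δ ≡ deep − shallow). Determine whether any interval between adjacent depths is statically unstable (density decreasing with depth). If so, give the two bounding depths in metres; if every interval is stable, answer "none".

48–77 m

Evaluate Δρ/ρ₀ = −αΔT + βΔS across each adjacent pair:
  8–48 m: −αΔT+βΔS = −(2 × 10⁻⁴)(-4.0)+(7.9 × 10⁻⁴)(+9.56) = 8.4 × 10⁻³ → stable
  48–77 m: −αΔT+βΔS = −(2 × 10⁻⁴)(-4.4)+(7.9 × 10⁻⁴)(-12.89) = -9.3 × 10⁻³ → UNSTABLE
  77–91 m: −αΔT+βΔS = −(2 × 10⁻⁴)(+4.9)+(7.9 × 10⁻⁴)(+17.12) = 0.013 → stable
  91–197 m: −αΔT+βΔS = −(2 × 10⁻⁴)(-1.1)+(7.9 × 10⁻⁴)(+4.06) = 3.4 × 10⁻³ → stable
The 48–77 m interval has Δρ < 0: lighter water underlies denser water.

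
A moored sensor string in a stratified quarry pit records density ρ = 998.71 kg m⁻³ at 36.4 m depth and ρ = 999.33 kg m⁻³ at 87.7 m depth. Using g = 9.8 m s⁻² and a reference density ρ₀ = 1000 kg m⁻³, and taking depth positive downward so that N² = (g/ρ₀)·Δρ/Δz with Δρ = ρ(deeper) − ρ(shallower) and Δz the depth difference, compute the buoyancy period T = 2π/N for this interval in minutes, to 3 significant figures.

9.62 min

Δρ = 999.33 − 998.71 = 0.62 kg m⁻³ over Δz = 87.7 − 36.4 = 51.3 m.
N² = (9.8/1000) × (0.62/51.3) = 1.1844 × 10⁻⁴ s⁻².
N = √(1.1844 × 10⁻⁴) = 0.010883 rad s⁻¹, so T = 2π/N = 577.34 s = 9.6223 min ≈ 9.62 min.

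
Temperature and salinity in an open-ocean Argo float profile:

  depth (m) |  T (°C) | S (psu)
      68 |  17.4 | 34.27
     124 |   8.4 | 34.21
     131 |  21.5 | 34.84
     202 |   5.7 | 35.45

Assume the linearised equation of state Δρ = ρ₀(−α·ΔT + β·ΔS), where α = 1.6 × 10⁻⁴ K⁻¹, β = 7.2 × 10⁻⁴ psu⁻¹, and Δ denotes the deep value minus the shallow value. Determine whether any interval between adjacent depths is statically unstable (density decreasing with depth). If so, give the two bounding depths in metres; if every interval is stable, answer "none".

Evaluate Δρ/ρ₀ = −αΔT + βΔS across each adjacent pair:
  68–124 m: −αΔT+βΔS = −(1.6 × 10⁻⁴)(-9.0)+(7.2 × 10⁻⁴)(-0.06) = 1.4 × 10⁻³ → stable
  124–131 m: −αΔT+βΔS = −(1.6 × 10⁻⁴)(+13.1)+(7.2 × 10⁻⁴)(+0.63) = -1.6 × 10⁻³ → UNSTABLE
  131–202 m: −αΔT+βΔS = −(1.6 × 10⁻⁴)(-15.8)+(7.2 × 10⁻⁴)(+0.61) = 3.0 × 10⁻³ → stable
The 124–131 m interval has Δρ < 0: lighter water underlies denser water.

124–131 m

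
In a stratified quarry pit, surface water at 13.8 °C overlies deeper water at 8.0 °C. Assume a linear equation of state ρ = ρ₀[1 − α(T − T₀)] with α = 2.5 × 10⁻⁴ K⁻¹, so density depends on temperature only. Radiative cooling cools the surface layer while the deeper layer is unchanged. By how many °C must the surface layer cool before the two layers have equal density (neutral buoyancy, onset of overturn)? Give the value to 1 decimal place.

With temperature the only control, equal density requires T_surf′ = T_deep.
T_surf′ = 8.0 °C.
Cooling required: 13.8 − 8.0 = 5.8 °C.

5.8 °C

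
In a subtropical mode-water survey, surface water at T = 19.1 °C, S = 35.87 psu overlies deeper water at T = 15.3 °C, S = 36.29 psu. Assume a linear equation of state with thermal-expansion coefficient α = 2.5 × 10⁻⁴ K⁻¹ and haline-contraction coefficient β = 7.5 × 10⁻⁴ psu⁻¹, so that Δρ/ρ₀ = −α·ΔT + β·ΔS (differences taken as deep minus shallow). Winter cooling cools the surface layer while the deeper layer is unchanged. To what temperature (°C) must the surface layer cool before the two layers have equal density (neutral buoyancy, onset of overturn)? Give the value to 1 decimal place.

Neutral buoyancy requires Δρ = 0, i.e. −α(T_deep − T_surf′) + β(S_deep − S_surf) = 0.
T_surf′ = T_deep − (β/α)·ΔS = 15.3 − (7.5 × 10⁻⁴/2.5 × 10⁻⁴)·(+0.42) = 14.040 °C.
Cooling required: 19.1 − (14.040) = 5.060 °C.

14.0 °C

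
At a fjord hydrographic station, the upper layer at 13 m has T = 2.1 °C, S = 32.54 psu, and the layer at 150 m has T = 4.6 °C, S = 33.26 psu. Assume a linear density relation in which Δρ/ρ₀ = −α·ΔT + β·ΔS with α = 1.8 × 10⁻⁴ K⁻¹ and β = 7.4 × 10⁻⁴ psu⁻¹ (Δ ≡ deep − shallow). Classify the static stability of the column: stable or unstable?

stable

ΔT = 4.6 − 2.1 = +2.5 K and ΔS = 33.26 − 32.54 = +0.72 psu (deep − shallow).
−αΔT = -4.50 × 10⁻⁴; βΔS = 5.328 × 10⁻⁴; sum Δρ/ρ₀ = 8.28 × 10⁻⁵.
Δρ/ρ₀ > 0, so Δρ > 0: deeper water is denser → statically stable.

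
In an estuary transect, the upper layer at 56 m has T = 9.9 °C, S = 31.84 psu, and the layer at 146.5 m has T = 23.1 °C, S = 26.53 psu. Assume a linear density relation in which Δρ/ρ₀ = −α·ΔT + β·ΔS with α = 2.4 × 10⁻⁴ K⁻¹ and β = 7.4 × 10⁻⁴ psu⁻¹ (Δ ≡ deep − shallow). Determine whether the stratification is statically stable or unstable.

unstable

ΔT = 23.1 − 9.9 = +13.2 K and ΔS = 26.53 − 31.84 = -5.31 psu (deep − shallow).
−αΔT = -3.168 × 10⁻³; βΔS = -3.9294 × 10⁻³; sum Δρ/ρ₀ = -7.0974 × 10⁻³.
Δρ/ρ₀ < 0, so Δρ < 0: deeper water is lighter → statically unstable; the column would overturn.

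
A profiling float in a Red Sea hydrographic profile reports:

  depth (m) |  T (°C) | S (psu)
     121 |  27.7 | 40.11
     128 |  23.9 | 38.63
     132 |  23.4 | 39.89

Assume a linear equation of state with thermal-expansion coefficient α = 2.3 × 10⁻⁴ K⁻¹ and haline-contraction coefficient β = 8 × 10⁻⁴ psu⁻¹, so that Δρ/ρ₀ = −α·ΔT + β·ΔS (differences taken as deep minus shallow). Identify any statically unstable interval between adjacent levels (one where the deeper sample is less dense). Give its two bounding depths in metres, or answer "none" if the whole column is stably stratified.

121–128 m

Evaluate Δρ/ρ₀ = −αΔT + βΔS across each adjacent pair:
  121–128 m: −αΔT+βΔS = −(2.3 × 10⁻⁴)(-3.8)+(8 × 10⁻⁴)(-1.48) = -3.1 × 10⁻⁴ → UNSTABLE
  128–132 m: −αΔT+βΔS = −(2.3 × 10⁻⁴)(-0.5)+(8 × 10⁻⁴)(+1.26) = 1.1 × 10⁻³ → stable
The 121–128 m interval has Δρ < 0: lighter water underlies denser water.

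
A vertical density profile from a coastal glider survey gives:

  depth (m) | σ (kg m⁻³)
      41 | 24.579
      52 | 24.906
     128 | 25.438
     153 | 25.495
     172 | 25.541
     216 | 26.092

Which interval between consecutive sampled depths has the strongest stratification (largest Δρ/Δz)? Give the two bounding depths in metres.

Compute the density gradient over each adjacent pair:
  41–52 m: Δρ/Δz = 0.327/11 = 0.030 kg m⁻⁴
  52–128 m: Δρ/Δz = 0.532/76 = 7.0 × 10⁻³ kg m⁻⁴
  128–153 m: Δρ/Δz = 0.057/25 = 2.3 × 10⁻³ kg m⁻⁴
  153–172 m: Δρ/Δz = 0.046/19 = 2.4 × 10⁻³ kg m⁻⁴
  172–216 m: Δρ/Δz = 0.551/44 = 0.013 kg m⁻⁴
The largest gradient is in the 41–52 m interval — the pycnocline.

41–52 m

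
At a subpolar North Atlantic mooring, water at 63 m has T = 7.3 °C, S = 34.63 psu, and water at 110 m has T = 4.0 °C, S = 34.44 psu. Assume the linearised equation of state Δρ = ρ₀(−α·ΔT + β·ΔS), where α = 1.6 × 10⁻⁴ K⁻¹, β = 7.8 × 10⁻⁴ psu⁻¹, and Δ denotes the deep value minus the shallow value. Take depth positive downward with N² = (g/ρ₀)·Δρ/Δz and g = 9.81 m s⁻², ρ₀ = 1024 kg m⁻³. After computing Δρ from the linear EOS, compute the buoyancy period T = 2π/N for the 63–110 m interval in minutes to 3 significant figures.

ΔT = -3.3 K, ΔS = -0.19 psu (deep − shallow).
Δρ/ρ₀ = −αΔT + βΔS = 5.28 × 10⁻⁴ − 1.482 × 10⁻⁴ = 3.798 × 10⁻⁴, so Δρ ≈ 0.3889 kg m⁻³.
N² = (g/ρ₀)·Δρ/Δz = g·(Δρ/ρ₀)/Δz = 9.81 × 3.798 × 10⁻⁴ / 47 = 7.9273 × 10⁻⁵ s⁻².
N = √(7.9273 × 10⁻⁵) = 8.9035 × 10⁻³ rad s⁻¹ → T = 2π/N = 705.70 s = 11.762 min ≈ 11.8 min.

11.8 min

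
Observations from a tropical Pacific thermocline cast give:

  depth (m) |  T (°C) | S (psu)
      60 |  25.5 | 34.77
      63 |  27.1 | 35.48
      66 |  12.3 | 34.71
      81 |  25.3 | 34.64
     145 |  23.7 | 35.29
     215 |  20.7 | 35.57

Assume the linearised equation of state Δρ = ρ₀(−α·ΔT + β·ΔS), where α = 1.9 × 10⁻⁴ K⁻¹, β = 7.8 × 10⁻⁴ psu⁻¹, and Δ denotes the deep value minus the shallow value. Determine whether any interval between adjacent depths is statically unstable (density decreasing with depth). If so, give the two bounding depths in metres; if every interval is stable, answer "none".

66–81 m

Evaluate Δρ/ρ₀ = −αΔT + βΔS across each adjacent pair:
  60–63 m: −αΔT+βΔS = −(1.9 × 10⁻⁴)(+1.6)+(7.8 × 10⁻⁴)(+0.71) = 2.5 × 10⁻⁴ → stable
  63–66 m: −αΔT+βΔS = −(1.9 × 10⁻⁴)(-14.8)+(7.8 × 10⁻⁴)(-0.77) = 2.2 × 10⁻³ → stable
  66–81 m: −αΔT+βΔS = −(1.9 × 10⁻⁴)(+13.0)+(7.8 × 10⁻⁴)(-0.07) = -2.5 × 10⁻³ → UNSTABLE
  81–145 m: −αΔT+βΔS = −(1.9 × 10⁻⁴)(-1.6)+(7.8 × 10⁻⁴)(+0.65) = 8.1 × 10⁻⁴ → stable
  145–215 m: −αΔT+βΔS = −(1.9 × 10⁻⁴)(-3.0)+(7.8 × 10⁻⁴)(+0.28) = 7.9 × 10⁻⁴ → stable
The 66–81 m interval has Δρ < 0: lighter water underlies denser water.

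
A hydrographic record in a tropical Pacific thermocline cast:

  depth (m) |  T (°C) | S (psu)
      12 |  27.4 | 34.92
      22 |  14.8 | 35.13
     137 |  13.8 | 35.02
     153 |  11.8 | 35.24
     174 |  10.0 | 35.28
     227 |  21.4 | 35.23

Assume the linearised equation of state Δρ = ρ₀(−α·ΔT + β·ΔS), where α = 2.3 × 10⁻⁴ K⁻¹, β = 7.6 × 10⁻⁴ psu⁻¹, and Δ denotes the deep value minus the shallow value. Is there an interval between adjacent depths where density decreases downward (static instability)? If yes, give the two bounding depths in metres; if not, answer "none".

Evaluate Δρ/ρ₀ = −αΔT + βΔS across each adjacent pair:
  12–22 m: −αΔT+βΔS = −(2.3 × 10⁻⁴)(-12.6)+(7.6 × 10⁻⁴)(+0.21) = 3.1 × 10⁻³ → stable
  22–137 m: −αΔT+βΔS = −(2.3 × 10⁻⁴)(-1.0)+(7.6 × 10⁻⁴)(-0.11) = 1.5 × 10⁻⁴ → stable
  137–153 m: −αΔT+βΔS = −(2.3 × 10⁻⁴)(-2.0)+(7.6 × 10⁻⁴)(+0.22) = 6.3 × 10⁻⁴ → stable
  153–174 m: −αΔT+βΔS = −(2.3 × 10⁻⁴)(-1.8)+(7.6 × 10⁻⁴)(+0.04) = 4.4 × 10⁻⁴ → stable
  174–227 m: −αΔT+βΔS = −(2.3 × 10⁻⁴)(+11.4)+(7.6 × 10⁻⁴)(-0.05) = -2.7 × 10⁻³ → UNSTABLE
The 174–227 m interval has Δρ < 0: lighter water underlies denser water.

174–227 m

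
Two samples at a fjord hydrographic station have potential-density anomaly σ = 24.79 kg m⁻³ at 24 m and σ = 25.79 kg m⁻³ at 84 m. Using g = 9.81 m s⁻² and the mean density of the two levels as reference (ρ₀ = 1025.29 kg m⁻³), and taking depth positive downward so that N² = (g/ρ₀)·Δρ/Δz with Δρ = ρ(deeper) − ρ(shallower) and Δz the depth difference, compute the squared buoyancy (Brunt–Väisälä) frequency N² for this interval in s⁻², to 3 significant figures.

Δρ = 1025.79 − 1024.79 = 1.00 kg m⁻³ over Δz = 84 − 24 = 60 m.
N² = (9.81/1025.29) × (1.00/60) = 1.5947 × 10⁻⁴ s⁻² ≈ 1.59 × 10⁻⁴ s⁻².

1.59 × 10⁻⁴ s⁻²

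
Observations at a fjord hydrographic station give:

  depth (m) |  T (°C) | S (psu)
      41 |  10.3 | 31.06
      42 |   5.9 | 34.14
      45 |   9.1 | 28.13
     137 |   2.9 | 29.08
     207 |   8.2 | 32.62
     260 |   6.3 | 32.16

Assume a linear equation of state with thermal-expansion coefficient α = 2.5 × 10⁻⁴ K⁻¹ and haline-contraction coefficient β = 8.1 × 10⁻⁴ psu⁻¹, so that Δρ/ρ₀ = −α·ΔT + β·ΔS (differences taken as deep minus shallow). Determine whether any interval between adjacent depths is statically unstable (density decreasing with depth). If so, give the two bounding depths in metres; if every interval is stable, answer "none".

42–45 m

Evaluate Δρ/ρ₀ = −αΔT + βΔS across each adjacent pair:
  41–42 m: −αΔT+βΔS = −(2.5 × 10⁻⁴)(-4.4)+(8.1 × 10⁻⁴)(+3.08) = 3.6 × 10⁻³ → stable
  42–45 m: −αΔT+βΔS = −(2.5 × 10⁻⁴)(+3.2)+(8.1 × 10⁻⁴)(-6.01) = -5.7 × 10⁻³ → UNSTABLE
  45–137 m: −αΔT+βΔS = −(2.5 × 10⁻⁴)(-6.2)+(8.1 × 10⁻⁴)(+0.95) = 2.3 × 10⁻³ → stable
  137–207 m: −αΔT+βΔS = −(2.5 × 10⁻⁴)(+5.3)+(8.1 × 10⁻⁴)(+3.54) = 1.5 × 10⁻³ → stable
  207–260 m: −αΔT+βΔS = −(2.5 × 10⁻⁴)(-1.9)+(8.1 × 10⁻⁴)(-0.46) = 1.0 × 10⁻⁴ → stable
The 42–45 m interval has Δρ < 0: lighter water underlies denser water.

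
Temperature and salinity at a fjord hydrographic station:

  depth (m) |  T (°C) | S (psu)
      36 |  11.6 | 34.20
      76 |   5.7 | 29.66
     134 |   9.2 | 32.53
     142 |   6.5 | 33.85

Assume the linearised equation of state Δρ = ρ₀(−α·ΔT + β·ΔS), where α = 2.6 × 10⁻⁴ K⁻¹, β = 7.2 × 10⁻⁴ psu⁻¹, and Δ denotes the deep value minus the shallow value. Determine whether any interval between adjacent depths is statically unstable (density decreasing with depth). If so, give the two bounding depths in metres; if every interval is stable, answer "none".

36–76 m

Evaluate Δρ/ρ₀ = −αΔT + βΔS across each adjacent pair:
  36–76 m: −αΔT+βΔS = −(2.6 × 10⁻⁴)(-5.9)+(7.2 × 10⁻⁴)(-4.54) = -1.7 × 10⁻³ → UNSTABLE
  76–134 m: −αΔT+βΔS = −(2.6 × 10⁻⁴)(+3.5)+(7.2 × 10⁻⁴)(+2.87) = 1.2 × 10⁻³ → stable
  134–142 m: −αΔT+βΔS = −(2.6 × 10⁻⁴)(-2.7)+(7.2 × 10⁻⁴)(+1.32) = 1.7 × 10⁻³ → stable
The 36–76 m interval has Δρ < 0: lighter water underlies denser water.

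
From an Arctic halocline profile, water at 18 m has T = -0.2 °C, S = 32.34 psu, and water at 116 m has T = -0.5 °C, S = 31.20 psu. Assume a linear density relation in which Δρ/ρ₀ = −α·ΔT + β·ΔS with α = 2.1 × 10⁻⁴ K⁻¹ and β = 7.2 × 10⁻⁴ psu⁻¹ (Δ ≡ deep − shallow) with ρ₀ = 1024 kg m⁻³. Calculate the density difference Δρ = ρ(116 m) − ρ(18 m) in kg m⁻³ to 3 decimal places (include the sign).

ΔT = -0.3 K, ΔS = -1.14 psu (deep − shallow).
Δρ/ρ₀ = −(2.1 × 10⁻⁴)(-0.3) + (7.2 × 10⁻⁴)(-1.14) = -7.578 × 10⁻⁴.
Δρ = 1024 × (-7.578 × 10⁻⁴) = -0.776 kg m⁻³.
Negative Δρ: lighter below, statically unstable.

-0.776 kg m⁻³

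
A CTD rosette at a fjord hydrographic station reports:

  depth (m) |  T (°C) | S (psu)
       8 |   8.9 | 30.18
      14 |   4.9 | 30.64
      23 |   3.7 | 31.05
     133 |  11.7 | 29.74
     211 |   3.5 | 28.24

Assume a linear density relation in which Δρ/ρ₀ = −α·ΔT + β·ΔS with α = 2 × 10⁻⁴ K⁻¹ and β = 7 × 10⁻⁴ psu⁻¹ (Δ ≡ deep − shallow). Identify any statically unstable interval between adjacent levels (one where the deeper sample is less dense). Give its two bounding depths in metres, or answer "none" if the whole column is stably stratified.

Evaluate Δρ/ρ₀ = −αΔT + βΔS across each adjacent pair:
  8–14 m: −αΔT+βΔS = −(2 × 10⁻⁴)(-4.0)+(7 × 10⁻⁴)(+0.46) = 1.1 × 10⁻³ → stable
  14–23 m: −αΔT+βΔS = −(2 × 10⁻⁴)(-1.2)+(7 × 10⁻⁴)(+0.41) = 5.3 × 10⁻⁴ → stable
  23–133 m: −αΔT+βΔS = −(2 × 10⁻⁴)(+8.0)+(7 × 10⁻⁴)(-1.31) = -2.5 × 10⁻³ → UNSTABLE
  133–211 m: −αΔT+βΔS = −(2 × 10⁻⁴)(-8.2)+(7 × 10⁻⁴)(-1.50) = 5.9 × 10⁻⁴ → stable
The 23–133 m interval has Δρ < 0: lighter water underlies denser water.

23–133 m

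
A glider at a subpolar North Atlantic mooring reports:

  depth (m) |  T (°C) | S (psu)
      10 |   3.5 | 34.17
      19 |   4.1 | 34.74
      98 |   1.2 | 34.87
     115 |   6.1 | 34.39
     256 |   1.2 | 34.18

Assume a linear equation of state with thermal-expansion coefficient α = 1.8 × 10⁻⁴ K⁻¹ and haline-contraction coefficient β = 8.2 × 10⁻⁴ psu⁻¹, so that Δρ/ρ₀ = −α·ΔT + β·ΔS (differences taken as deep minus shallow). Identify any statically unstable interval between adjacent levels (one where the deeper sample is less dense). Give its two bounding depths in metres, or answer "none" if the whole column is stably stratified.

98–115 m

Evaluate Δρ/ρ₀ = −αΔT + βΔS across each adjacent pair:
  10–19 m: −αΔT+βΔS = −(1.8 × 10⁻⁴)(+0.6)+(8.2 × 10⁻⁴)(+0.57) = 3.6 × 10⁻⁴ → stable
  19–98 m: −αΔT+βΔS = −(1.8 × 10⁻⁴)(-2.9)+(8.2 × 10⁻⁴)(+0.13) = 6.3 × 10⁻⁴ → stable
  98–115 m: −αΔT+βΔS = −(1.8 × 10⁻⁴)(+4.9)+(8.2 × 10⁻⁴)(-0.48) = -1.3 × 10⁻³ → UNSTABLE
  115–256 m: −αΔT+βΔS = −(1.8 × 10⁻⁴)(-4.9)+(8.2 × 10⁻⁴)(-0.21) = 7.1 × 10⁻⁴ → stable
The 98–115 m interval has Δρ < 0: lighter water underlies denser water.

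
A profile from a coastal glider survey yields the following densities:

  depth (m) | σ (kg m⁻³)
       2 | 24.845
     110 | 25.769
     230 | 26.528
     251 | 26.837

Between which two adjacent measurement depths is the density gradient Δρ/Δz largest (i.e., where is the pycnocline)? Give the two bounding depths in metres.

Compute the density gradient over each adjacent pair:
  2–110 m: Δρ/Δz = 0.924/108 = 8.6 × 10⁻³ kg m⁻⁴
  110–230 m: Δρ/Δz = 0.759/120 = 6.3 × 10⁻³ kg m⁻⁴
  230–251 m: Δρ/Δz = 0.309/21 = 0.015 kg m⁻⁴
The largest gradient is in the 230–251 m interval — the pycnocline.

230–251 m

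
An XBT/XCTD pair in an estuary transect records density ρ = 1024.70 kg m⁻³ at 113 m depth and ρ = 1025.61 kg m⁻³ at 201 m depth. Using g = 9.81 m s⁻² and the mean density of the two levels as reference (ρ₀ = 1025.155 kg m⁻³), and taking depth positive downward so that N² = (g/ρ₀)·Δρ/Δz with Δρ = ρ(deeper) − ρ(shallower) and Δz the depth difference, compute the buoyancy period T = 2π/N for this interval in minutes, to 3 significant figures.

Δρ = 1025.61 − 1024.70 = 0.91 kg m⁻³ over Δz = 201 − 113 = 88 m.
N² = (9.81/1025.155) × (0.91/88) = 9.8955 × 10⁻⁵ s⁻².
N = √(9.8955 × 10⁻⁵) = 9.9476 × 10⁻³ rad s⁻¹, so T = 2π/N = 631.63 s = 10.527 min ≈ 10.5 min.

10.5 min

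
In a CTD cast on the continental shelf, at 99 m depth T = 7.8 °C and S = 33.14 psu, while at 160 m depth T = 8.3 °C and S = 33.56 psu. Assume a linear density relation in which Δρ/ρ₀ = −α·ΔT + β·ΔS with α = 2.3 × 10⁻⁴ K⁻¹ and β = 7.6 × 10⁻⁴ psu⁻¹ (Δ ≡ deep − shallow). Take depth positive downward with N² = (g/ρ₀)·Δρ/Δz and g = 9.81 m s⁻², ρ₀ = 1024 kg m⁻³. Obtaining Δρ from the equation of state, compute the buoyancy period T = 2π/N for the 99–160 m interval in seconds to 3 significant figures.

1.10 × 10³ s

ΔT = +0.5 K, ΔS = +0.42 psu (deep − shallow).
Δρ/ρ₀ = −αΔT + βΔS = -1.15 × 10⁻⁴ + 3.192 × 10⁻⁴ = 2.042 × 10⁻⁴, so Δρ ≈ 0.2091 kg m⁻³.
N² = (g/ρ₀)·Δρ/Δz = g·(Δρ/ρ₀)/Δz = 9.81 × 2.042 × 10⁻⁴ / 61 = 3.2839 × 10⁻⁵ s⁻².
N = √(3.2839 × 10⁻⁵) = 5.7305 × 10⁻³ rad s⁻¹ → T = 2π/N = 1.0964 × 10³ s ≈ 1.10 × 10³ s.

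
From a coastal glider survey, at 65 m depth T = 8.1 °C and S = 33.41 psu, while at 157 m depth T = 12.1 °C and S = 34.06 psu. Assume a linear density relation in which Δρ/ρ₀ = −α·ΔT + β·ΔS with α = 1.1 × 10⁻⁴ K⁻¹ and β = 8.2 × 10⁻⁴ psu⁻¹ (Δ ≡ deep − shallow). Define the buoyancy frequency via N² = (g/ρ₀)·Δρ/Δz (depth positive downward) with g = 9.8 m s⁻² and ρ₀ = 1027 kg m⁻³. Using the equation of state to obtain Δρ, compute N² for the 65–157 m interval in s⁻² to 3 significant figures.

9.91 × 10⁻⁶ s⁻²

ΔT = +4.0 K, ΔS = +0.65 psu (deep − shallow).
Δρ/ρ₀ = −αΔT + βΔS = -4.40 × 10⁻⁴ + 5.33 × 10⁻⁴ = 9.30 × 10⁻⁵, so Δρ ≈ 0.09551 kg m⁻³.
N² = (g/ρ₀)·Δρ/Δz = g·(Δρ/ρ₀)/Δz = 9.8 × 9.30 × 10⁻⁵ / 92 = 9.9065 × 10⁻⁶ s⁻² ≈ 9.91 × 10⁻⁶ s⁻².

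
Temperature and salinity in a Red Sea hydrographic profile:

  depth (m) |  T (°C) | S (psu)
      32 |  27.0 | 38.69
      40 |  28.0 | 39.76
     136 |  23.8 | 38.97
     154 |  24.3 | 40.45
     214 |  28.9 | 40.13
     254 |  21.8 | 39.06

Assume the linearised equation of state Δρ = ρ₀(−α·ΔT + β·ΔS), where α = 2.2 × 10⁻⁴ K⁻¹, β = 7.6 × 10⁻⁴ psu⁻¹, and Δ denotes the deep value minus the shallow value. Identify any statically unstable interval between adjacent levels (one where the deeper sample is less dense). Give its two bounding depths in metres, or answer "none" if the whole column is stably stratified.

154–214 m

Evaluate Δρ/ρ₀ = −αΔT + βΔS across each adjacent pair:
  32–40 m: −αΔT+βΔS = −(2.2 × 10⁻⁴)(+1.0)+(7.6 × 10⁻⁴)(+1.07) = 5.9 × 10⁻⁴ → stable
  40–136 m: −αΔT+βΔS = −(2.2 × 10⁻⁴)(-4.2)+(7.6 × 10⁻⁴)(-0.79) = 3.2 × 10⁻⁴ → stable
  136–154 m: −αΔT+βΔS = −(2.2 × 10⁻⁴)(+0.5)+(7.6 × 10⁻⁴)(+1.48) = 1.0 × 10⁻³ → stable
  154–214 m: −αΔT+βΔS = −(2.2 × 10⁻⁴)(+4.6)+(7.6 × 10⁻⁴)(-0.32) = -1.3 × 10⁻³ → UNSTABLE
  214–254 m: −αΔT+βΔS = −(2.2 × 10⁻⁴)(-7.1)+(7.6 × 10⁻⁴)(-1.07) = 7.5 × 10⁻⁴ → stable
The 154–214 m interval has Δρ < 0: lighter water underlies denser water.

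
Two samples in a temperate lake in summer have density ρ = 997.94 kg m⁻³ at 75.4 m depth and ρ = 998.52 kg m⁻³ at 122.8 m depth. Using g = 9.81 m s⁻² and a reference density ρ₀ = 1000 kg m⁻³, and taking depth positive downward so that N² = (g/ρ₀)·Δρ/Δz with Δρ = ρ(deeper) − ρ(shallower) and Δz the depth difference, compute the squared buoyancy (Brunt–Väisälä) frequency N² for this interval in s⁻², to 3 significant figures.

Δρ = 998.52 − 997.94 = 0.58 kg m⁻³ over Δz = 122.8 − 75.4 = 47.4 m.
N² = (9.81/1000) × (0.58/47.4) = 1.2004 × 10⁻⁴ s⁻² ≈ 1.20 × 10⁻⁴ s⁻².
Since Δρ > 0 the layer is stably stratified.

1.20 × 10⁻⁴ s⁻²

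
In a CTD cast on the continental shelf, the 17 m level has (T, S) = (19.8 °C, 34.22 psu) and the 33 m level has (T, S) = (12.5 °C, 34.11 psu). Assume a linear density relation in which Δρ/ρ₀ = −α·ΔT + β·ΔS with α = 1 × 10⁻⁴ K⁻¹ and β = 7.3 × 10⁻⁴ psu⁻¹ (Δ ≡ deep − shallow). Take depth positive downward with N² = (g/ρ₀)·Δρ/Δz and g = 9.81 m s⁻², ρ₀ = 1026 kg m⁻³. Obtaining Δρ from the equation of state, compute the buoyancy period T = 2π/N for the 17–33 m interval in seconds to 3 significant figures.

315 s

ΔT = -7.3 K, ΔS = -0.11 psu (deep − shallow).
Δρ/ρ₀ = −αΔT + βΔS = 7.30 × 10⁻⁴ − 8.03 × 10⁻⁵ = 6.497 × 10⁻⁴, so Δρ ≈ 0.6666 kg m⁻³.
N² = (g/ρ₀)·Δρ/Δz = g·(Δρ/ρ₀)/Δz = 9.81 × 6.497 × 10⁻⁴ / 16 = 3.9835 × 10⁻⁴ s⁻².
N = √(3.9835 × 10⁻⁴) = 0.019959 rad s⁻¹ → T = 2π/N = 314.80 s ≈ 315 s.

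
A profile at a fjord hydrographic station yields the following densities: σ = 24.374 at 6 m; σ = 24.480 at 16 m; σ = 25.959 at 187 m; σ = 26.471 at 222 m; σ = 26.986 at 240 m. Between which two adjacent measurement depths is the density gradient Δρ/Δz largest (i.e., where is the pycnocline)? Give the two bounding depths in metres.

Compute the density gradient over each adjacent pair:
  6–16 m: Δρ/Δz = 0.106/10 = 0.011 kg m⁻⁴
  16–187 m: Δρ/Δz = 1.479/171 = 8.6 × 10⁻³ kg m⁻⁴
  187–222 m: Δρ/Δz = 0.512/35 = 0.015 kg m⁻⁴
  222–240 m: Δρ/Δz = 0.515/18 = 0.029 kg m⁻⁴
The largest gradient is in the 222–240 m interval — the pycnocline.

222–240 m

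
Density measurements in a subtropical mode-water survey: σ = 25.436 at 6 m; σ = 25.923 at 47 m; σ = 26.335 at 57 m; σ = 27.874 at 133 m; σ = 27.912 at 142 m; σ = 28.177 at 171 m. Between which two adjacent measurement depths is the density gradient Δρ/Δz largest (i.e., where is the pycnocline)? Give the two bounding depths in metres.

Compute the density gradient over each adjacent pair:
  6–47 m: Δρ/Δz = 0.487/41 = 0.012 kg m⁻⁴
  47–57 m: Δρ/Δz = 0.412/10 = 0.041 kg m⁻⁴
  57–133 m: Δρ/Δz = 1.539/76 = 0.020 kg m⁻⁴
  133–142 m: Δρ/Δz = 0.038/9 = 4.2 × 10⁻³ kg m⁻⁴
  142–171 m: Δρ/Δz = 0.265/29 = 9.1 × 10⁻³ kg m⁻⁴
The largest gradient is in the 47–57 m interval — the pycnocline.

47–57 m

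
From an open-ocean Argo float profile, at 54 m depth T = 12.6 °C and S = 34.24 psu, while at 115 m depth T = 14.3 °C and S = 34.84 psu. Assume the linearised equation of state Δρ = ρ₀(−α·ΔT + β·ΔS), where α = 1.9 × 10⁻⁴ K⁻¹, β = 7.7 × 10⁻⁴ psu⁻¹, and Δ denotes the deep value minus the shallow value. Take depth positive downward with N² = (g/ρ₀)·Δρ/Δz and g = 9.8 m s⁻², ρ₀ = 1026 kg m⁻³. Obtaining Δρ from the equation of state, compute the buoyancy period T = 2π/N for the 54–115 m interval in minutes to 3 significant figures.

22.2 min

ΔT = +1.7 K, ΔS = +0.60 psu (deep − shallow).
Δρ/ρ₀ = −αΔT + βΔS = -3.23 × 10⁻⁴ + 4.62 × 10⁻⁴ = 1.39 × 10⁻⁴, so Δρ ≈ 0.1426 kg m⁻³.
N² = (g/ρ₀)·Δρ/Δz = g·(Δρ/ρ₀)/Δz = 9.8 × 1.39 × 10⁻⁴ / 61 = 2.2331 × 10⁻⁵ s⁻².
N = √(2.2331 × 10⁻⁵) = 4.7256 × 10⁻³ rad s⁻¹ → T = 2π/N = 1.3296 × 10³ s = 22.160 min ≈ 22.2 min.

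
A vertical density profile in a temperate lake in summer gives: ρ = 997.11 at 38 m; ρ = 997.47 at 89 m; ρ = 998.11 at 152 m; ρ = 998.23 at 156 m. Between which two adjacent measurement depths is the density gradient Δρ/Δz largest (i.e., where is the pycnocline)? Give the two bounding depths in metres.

Compute the density gradient over each adjacent pair:
  38–89 m: Δρ/Δz = 0.36/51 = 7.1 × 10⁻³ kg m⁻⁴
  89–152 m: Δρ/Δz = 0.64/63 = 0.010 kg m⁻⁴
  152–156 m: Δρ/Δz = 0.12/4 = 0.030 kg m⁻⁴
The largest gradient is in the 152–156 m interval — the pycnocline.

152–156 m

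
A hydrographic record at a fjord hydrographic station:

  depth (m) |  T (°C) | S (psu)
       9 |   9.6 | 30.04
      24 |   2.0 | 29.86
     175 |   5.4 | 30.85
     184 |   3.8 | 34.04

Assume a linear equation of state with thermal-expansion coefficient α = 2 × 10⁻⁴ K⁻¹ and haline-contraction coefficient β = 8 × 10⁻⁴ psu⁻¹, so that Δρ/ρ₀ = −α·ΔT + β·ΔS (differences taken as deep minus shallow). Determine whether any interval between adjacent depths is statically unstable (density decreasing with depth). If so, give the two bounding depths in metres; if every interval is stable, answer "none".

none

Evaluate Δρ/ρ₀ = −αΔT + βΔS across each adjacent pair:
  9–24 m: −αΔT+βΔS = −(2 × 10⁻⁴)(-7.6)+(8 × 10⁻⁴)(-0.18) = 1.4 × 10⁻³ → stable
  24–175 m: −αΔT+βΔS = −(2 × 10⁻⁴)(+3.4)+(8 × 10⁻⁴)(+0.99) = 1.1 × 10⁻⁴ → stable
  175–184 m: −αΔT+βΔS = −(2 × 10⁻⁴)(-1.6)+(8 × 10⁻⁴)(+3.19) = 2.9 × 10⁻³ → stable
Every interval has Δρ > 0: the column is stably stratified throughout.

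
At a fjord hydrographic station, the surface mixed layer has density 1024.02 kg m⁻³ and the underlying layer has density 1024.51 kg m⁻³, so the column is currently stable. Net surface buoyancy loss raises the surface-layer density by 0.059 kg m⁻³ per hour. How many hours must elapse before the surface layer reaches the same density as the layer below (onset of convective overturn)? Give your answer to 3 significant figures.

8.31 hours

Density deficit of the surface layer: 1024.51 − 1024.02 = 0.49 kg m⁻³.
Required change = 0.49 / 0.059 = 8.31 hours.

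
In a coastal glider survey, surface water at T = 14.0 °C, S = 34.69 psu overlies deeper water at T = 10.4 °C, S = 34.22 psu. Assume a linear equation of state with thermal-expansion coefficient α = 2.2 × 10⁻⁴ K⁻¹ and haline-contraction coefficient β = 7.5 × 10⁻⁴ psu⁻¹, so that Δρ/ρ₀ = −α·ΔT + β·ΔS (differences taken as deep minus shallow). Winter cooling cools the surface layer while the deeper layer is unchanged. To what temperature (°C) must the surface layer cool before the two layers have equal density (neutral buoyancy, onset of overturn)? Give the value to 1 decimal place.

Neutral buoyancy requires Δρ = 0, i.e. −α(T_deep − T_surf′) + β(S_deep − S_surf) = 0.
T_surf′ = T_deep − (β/α)·ΔS = 10.4 − (7.5 × 10⁻⁴/2.2 × 10⁻⁴)·(-0.47) = 12.002 °C.
Cooling required: 14.0 − (12.002) = 1.998 °C.

12.0 °C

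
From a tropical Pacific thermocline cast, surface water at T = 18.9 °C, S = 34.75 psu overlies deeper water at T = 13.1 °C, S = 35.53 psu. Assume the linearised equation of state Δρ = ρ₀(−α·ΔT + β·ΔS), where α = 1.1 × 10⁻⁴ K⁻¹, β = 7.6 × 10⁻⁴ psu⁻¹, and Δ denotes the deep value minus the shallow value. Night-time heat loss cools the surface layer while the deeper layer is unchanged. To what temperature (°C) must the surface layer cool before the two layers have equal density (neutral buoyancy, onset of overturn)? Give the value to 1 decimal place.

Neutral buoyancy requires Δρ = 0, i.e. −α(T_deep − T_surf′) + β(S_deep − S_surf) = 0.
T_surf′ = T_deep − (β/α)·ΔS = 13.1 − (7.6 × 10⁻⁴/1.1 × 10⁻⁴)·(+0.78) = 7.711 °C.
Cooling required: 18.9 − (7.711) = 11.189 °C.

7.7 °C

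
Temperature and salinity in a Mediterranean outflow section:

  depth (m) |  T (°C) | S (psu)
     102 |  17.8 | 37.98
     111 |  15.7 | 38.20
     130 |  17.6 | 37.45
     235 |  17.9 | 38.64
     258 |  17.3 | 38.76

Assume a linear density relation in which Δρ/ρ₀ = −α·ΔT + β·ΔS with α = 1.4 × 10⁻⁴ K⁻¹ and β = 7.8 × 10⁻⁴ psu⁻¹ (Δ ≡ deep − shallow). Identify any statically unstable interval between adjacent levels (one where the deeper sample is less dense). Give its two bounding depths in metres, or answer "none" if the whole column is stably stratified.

Evaluate Δρ/ρ₀ = −αΔT + βΔS across each adjacent pair:
  102–111 m: −αΔT+βΔS = −(1.4 × 10⁻⁴)(-2.1)+(7.8 × 10⁻⁴)(+0.22) = 4.7 × 10⁻⁴ → stable
  111–130 m: −αΔT+βΔS = −(1.4 × 10⁻⁴)(+1.9)+(7.8 × 10⁻⁴)(-0.75) = -8.5 × 10⁻⁴ → UNSTABLE
  130–235 m: −αΔT+βΔS = −(1.4 × 10⁻⁴)(+0.3)+(7.8 × 10⁻⁴)(+1.19) = 8.9 × 10⁻⁴ → stable
  235–258 m: −αΔT+βΔS = −(1.4 × 10⁻⁴)(-0.6)+(7.8 × 10⁻⁴)(+0.12) = 1.8 × 10⁻⁴ → stable
The 111–130 m interval has Δρ < 0: lighter water underlies denser water.

111–130 m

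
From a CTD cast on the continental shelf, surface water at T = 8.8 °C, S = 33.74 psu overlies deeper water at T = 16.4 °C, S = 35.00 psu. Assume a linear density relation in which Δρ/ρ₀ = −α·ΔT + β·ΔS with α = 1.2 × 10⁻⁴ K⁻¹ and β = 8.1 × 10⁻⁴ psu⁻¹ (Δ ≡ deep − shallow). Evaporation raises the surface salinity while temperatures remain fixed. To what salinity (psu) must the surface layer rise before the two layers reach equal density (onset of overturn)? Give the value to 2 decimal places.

33.87 psu

Neutral buoyancy requires −α(T_deep − T_surf) + β(S_deep − S_surf′) = 0.
S_surf′ = S_deep − (α/β)·ΔT = 35.00 − (1.2 × 10⁻⁴/8.1 × 10⁻⁴)·(+7.6) = 33.8741 psu.
Increase required: 33.8741 − 33.74 = 0.1341 psu.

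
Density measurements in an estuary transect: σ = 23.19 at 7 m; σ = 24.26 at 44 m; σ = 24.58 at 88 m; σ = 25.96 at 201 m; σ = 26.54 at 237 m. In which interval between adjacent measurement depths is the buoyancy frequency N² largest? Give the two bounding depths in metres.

7–44 m

Compute the density gradient over each adjacent pair:
  7–44 m: Δρ/Δz = 1.07/37 = 0.029 kg m⁻⁴
  44–88 m: Δρ/Δz = 0.32/44 = 7.3 × 10⁻³ kg m⁻⁴
  88–201 m: Δρ/Δz = 1.38/113 = 0.012 kg m⁻⁴
  201–237 m: Δρ/Δz = 0.58/36 = 0.016 kg m⁻⁴
The largest gradient is in the 7–44 m interval — the pycnocline.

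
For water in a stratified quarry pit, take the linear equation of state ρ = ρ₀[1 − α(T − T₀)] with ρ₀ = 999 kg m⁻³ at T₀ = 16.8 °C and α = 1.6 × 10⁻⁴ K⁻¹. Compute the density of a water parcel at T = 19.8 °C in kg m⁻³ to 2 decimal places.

998.52 kg m⁻³

T − T₀ = +3.0 K.
Bracket = 1 − α·(+3.0) = 1 + (-4.80 × 10⁻⁴) = 0.9995200.
ρ = 999 × 0.9995200 = 998.52 kg m⁻³.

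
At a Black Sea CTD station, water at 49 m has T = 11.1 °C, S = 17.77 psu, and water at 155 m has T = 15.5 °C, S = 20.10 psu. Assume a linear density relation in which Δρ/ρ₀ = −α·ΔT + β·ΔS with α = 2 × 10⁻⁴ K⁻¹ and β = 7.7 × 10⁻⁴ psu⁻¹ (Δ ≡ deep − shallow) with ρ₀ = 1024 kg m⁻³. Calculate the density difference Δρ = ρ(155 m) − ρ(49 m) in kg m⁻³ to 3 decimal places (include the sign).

+0.936 kg m⁻³

ΔT = +4.4 K, ΔS = +2.33 psu (deep − shallow).
Δρ/ρ₀ = −(2 × 10⁻⁴)(+4.4) + (7.7 × 10⁻⁴)(+2.33) = 9.141 × 10⁻⁴.
Δρ = 1024 × (9.141 × 10⁻⁴) = +0.936 kg m⁻³.
Positive Δρ: denser below, stable.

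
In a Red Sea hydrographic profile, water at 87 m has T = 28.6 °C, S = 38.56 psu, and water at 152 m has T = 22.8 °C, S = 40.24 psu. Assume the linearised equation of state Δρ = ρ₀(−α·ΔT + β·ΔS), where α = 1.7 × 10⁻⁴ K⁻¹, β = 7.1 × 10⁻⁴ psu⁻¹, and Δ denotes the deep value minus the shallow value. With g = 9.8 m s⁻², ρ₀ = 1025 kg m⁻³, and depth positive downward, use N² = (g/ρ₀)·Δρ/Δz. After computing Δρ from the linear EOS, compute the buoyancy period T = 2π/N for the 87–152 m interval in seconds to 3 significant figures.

347 s

ΔT = -5.8 K, ΔS = +1.68 psu (deep − shallow).
Δρ/ρ₀ = −αΔT + βΔS = 9.86 × 10⁻⁴ + 1.1928 × 10⁻³ = 2.1788 × 10⁻³, so Δρ ≈ 2.233 kg m⁻³.
N² = (g/ρ₀)·Δρ/Δz = g·(Δρ/ρ₀)/Δz = 9.8 × 2.1788 × 10⁻³ / 65 = 3.2850 × 10⁻⁴ s⁻².
N = √(3.2850 × 10⁻⁴) = 0.018125 rad s⁻¹ → T = 2π/N = 346.66 s ≈ 347 s.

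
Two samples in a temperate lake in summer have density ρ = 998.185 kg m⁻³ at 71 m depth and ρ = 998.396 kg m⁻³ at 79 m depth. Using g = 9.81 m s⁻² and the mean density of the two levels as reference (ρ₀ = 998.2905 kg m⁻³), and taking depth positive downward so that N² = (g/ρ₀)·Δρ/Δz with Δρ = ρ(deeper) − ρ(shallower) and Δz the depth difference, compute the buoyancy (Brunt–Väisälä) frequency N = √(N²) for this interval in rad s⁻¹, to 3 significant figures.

Δρ = 998.396 − 998.185 = 0.211 kg m⁻³ over Δz = 79 − 71 = 8 m.
N² = (9.81/998.2905) × (0.211/8) = 2.5918 × 10⁻⁴ s⁻².
N = √(2.5918 × 10⁻⁴) = 0.016099 rad s⁻¹ ≈ 0.0161 rad s⁻¹.

0.0161 rad s⁻¹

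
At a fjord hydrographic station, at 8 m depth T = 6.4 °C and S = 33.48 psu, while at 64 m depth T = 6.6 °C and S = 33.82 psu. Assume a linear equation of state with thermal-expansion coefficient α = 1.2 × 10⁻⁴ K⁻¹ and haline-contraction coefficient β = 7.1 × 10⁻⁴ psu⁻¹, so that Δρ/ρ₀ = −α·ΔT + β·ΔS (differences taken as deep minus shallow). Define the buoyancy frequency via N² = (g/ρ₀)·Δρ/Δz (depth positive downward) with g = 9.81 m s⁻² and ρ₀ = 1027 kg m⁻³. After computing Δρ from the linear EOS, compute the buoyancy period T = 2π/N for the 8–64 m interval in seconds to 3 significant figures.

1.02 × 10³ s

ΔT = +0.2 K, ΔS = +0.34 psu (deep − shallow).
Δρ/ρ₀ = −αΔT + βΔS = -2.40 × 10⁻⁵ + 2.414 × 10⁻⁴ = 2.174 × 10⁻⁴, so Δρ ≈ 0.2233 kg m⁻³.
N² = (g/ρ₀)·Δρ/Δz = g·(Δρ/ρ₀)/Δz = 9.81 × 2.174 × 10⁻⁴ / 56 = 3.8084 × 10⁻⁵ s⁻².
N = √(3.8084 × 10⁻⁵) = 6.1712 × 10⁻³ rad s⁻¹ → T = 2π/N = 1.0181 × 10³ s ≈ 1.02 × 10³ s.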